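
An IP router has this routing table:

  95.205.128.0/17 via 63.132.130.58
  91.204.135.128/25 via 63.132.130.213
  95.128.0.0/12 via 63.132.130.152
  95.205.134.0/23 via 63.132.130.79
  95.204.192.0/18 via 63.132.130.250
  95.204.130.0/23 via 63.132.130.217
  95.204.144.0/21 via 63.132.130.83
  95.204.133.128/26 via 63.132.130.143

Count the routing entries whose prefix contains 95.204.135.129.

No listed prefix contains 95.204.135.129.
Total matching entries: 0.

0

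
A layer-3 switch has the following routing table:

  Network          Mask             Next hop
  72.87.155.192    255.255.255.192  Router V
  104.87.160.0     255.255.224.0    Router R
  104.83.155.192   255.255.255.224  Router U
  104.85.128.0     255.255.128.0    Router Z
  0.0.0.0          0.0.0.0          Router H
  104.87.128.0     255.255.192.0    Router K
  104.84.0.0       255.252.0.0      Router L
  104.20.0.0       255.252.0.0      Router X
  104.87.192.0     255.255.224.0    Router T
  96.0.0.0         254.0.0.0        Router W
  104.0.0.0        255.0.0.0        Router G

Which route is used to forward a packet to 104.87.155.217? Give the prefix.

Entries matching 104.87.155.217:
  0.0.0.0/0 (default, matches everything)
  104.0.0.0/8 (104.0.0.0 - 104.255.255.255)
  104.84.0.0/14 (104.84.0.0 - 104.87.255.255)
  104.87.128.0/18 (104.87.128.0 - 104.87.191.255)
Most specific is 104.87.128.0/18.

104.87.128.0/18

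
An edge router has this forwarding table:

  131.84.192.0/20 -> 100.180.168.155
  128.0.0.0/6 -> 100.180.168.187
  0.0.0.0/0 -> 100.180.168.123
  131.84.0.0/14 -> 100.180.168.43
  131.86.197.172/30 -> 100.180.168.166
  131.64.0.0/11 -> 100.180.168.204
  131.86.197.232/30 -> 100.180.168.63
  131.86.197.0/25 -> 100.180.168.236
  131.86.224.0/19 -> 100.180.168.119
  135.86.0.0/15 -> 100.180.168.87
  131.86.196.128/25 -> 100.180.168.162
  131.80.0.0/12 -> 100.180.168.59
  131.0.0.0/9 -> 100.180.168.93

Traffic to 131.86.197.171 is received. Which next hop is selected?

Routes whose prefix contains 131.86.197.171:
  0.0.0.0/0 (default, matches everything) -> 100.180.168.123
  128.0.0.0/6 (128.0.0.0 - 131.255.255.255) -> 100.180.168.187
  131.0.0.0/9 (131.0.0.0 - 131.127.255.255) -> 100.180.168.93
  131.64.0.0/11 (131.64.0.0 - 131.95.255.255) -> 100.180.168.204
  131.80.0.0/12 (131.80.0.0 - 131.95.255.255) -> 100.180.168.59
  131.84.0.0/14 (131.84.0.0 - 131.87.255.255) -> 100.180.168.43
More-specific entries that do NOT match:
  131.86.197.172/30 (131.86.197.172 - 131.86.197.175) does not contain 131.86.197.171
  131.86.197.232/30 (131.86.197.232 - 131.86.197.235) does not contain 131.86.197.171
  131.86.197.0/25 (131.86.197.0 - 131.86.197.127) does not contain 131.86.197.171
  131.86.196.128/25 (131.86.196.128 - 131.86.196.255) does not contain 131.86.197.171
  131.84.192.0/20 (131.84.192.0 - 131.84.207.255) does not contain 131.86.197.171
  131.86.224.0/19 (131.86.224.0 - 131.86.255.255) does not contain 131.86.197.171
  135.86.0.0/15 (135.86.0.0 - 135.87.255.255) does not contain 131.86.197.171
Longest matching prefix is /14 -> next hop 100.180.168.43.

100.180.168.43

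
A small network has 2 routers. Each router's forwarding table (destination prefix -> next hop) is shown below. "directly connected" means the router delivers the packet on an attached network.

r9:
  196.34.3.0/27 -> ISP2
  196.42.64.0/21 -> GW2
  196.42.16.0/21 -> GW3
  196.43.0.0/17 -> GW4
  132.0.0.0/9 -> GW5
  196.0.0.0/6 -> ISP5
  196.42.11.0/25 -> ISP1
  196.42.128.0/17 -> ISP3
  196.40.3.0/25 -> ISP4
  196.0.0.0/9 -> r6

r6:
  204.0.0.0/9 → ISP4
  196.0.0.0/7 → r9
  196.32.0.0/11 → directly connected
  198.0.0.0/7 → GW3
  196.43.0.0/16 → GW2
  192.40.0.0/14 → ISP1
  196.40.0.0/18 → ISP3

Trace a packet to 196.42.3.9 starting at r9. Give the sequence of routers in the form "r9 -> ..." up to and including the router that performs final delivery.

At r9: longest match for 196.42.3.9 is 196.0.0.0/9 -> r6
At r6: longest match for 196.42.3.9 is 196.32.0.0/11 -> directly connected

r9 -> r6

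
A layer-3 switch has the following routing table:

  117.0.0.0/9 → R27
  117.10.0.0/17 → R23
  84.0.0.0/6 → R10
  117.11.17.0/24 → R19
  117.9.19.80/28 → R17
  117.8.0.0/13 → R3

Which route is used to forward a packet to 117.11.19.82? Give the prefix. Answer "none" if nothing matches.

Entries matching 117.11.19.82:
  117.0.0.0/9 (117.0.0.0 - 117.127.255.255)
  117.8.0.0/13 (117.8.0.0 - 117.15.255.255)
Most specific is 117.8.0.0/13.

117.8.0.0/13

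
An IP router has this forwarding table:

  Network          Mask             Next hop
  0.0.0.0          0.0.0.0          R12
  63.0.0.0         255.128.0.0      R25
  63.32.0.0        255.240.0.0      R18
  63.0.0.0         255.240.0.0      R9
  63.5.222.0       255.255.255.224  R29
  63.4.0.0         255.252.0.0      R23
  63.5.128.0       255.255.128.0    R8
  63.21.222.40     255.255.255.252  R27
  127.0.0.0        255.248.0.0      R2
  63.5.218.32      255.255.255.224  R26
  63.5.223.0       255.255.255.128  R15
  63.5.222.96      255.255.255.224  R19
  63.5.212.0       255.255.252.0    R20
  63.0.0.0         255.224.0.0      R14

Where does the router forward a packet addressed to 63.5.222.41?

Routes whose prefix contains 63.5.222.41:
  0.0.0.0/0 (default, matches everything) -> R12
  63.0.0.0/9 (63.0.0.0 - 63.127.255.255) -> R25
  63.0.0.0/11 (63.0.0.0 - 63.31.255.255) -> R14
  63.0.0.0/12 (63.0.0.0 - 63.15.255.255) -> R9
  63.4.0.0/14 (63.4.0.0 - 63.7.255.255) -> R23
  63.5.128.0/17 (63.5.128.0 - 63.5.255.255) -> R8
More-specific entries that do NOT match:
  63.21.222.40/30 (63.21.222.40 - 63.21.222.43) does not contain 63.5.222.41
  63.5.222.0/27 (63.5.222.0 - 63.5.222.31) does not contain 63.5.222.41
  63.5.218.32/27 (63.5.218.32 - 63.5.218.63) does not contain 63.5.222.41
  63.5.222.96/27 (63.5.222.96 - 63.5.222.127) does not contain 63.5.222.41
  63.5.223.0/25 (63.5.223.0 - 63.5.223.127) does not contain 63.5.222.41
  63.5.212.0/22 (63.5.212.0 - 63.5.215.255) does not contain 63.5.222.41
Longest matching prefix is /17 -> next hop R8.

R8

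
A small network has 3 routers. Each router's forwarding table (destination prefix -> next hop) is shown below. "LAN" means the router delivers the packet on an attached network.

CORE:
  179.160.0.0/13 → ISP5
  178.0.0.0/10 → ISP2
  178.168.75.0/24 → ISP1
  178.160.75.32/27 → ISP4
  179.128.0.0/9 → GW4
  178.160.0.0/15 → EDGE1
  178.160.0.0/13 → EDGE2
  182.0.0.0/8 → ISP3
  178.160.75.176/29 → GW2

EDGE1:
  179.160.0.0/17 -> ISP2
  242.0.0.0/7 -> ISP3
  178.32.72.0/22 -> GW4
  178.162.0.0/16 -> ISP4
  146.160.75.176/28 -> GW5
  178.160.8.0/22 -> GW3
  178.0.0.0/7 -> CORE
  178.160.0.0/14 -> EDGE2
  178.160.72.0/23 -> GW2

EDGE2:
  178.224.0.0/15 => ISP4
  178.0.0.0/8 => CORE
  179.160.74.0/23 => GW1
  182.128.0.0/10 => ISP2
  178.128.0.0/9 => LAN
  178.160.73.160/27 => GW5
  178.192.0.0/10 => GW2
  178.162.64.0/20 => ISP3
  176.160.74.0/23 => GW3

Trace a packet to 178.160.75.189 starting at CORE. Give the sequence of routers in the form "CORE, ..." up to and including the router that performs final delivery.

At CORE: longest match for 178.160.75.189 is 178.160.0.0/15 -> EDGE1
At EDGE1: longest match for 178.160.75.189 is 178.160.0.0/14 -> EDGE2
At EDGE2: longest match for 178.160.75.189 is 178.128.0.0/9 -> LAN

CORE, EDGE1, EDGE2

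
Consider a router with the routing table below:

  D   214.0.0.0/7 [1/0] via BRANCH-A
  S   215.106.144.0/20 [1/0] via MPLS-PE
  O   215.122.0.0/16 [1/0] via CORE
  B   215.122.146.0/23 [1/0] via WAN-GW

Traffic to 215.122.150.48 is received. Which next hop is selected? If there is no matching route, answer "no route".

Routes whose prefix contains 215.122.150.48:
  214.0.0.0/7 (214.0.0.0 - 215.255.255.255) -> BRANCH-A
  215.122.0.0/16 (215.122.0.0 - 215.122.255.255) -> CORE
More-specific entries that do NOT match:
  215.122.146.0/23 (215.122.146.0 - 215.122.147.255) does not contain 215.122.150.48
  215.106.144.0/20 (215.106.144.0 - 215.106.159.255) does not contain 215.122.150.48
Longest matching prefix is /16 -> next hop CORE.

CORE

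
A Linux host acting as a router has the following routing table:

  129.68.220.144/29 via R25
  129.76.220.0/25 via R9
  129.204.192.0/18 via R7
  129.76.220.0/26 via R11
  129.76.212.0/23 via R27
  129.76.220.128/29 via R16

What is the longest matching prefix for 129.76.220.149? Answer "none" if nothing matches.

none

129.76.220.149 is outside every listed prefix and there is no default route.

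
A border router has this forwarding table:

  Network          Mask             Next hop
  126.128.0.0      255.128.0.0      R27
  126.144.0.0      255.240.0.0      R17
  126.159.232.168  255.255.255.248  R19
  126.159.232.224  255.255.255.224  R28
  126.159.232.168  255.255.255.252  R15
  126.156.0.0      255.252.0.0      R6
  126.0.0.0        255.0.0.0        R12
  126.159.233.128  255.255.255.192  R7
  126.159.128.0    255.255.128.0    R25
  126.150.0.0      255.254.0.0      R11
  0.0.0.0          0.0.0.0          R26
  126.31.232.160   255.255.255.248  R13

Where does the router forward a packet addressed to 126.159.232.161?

R25

Routes whose prefix contains 126.159.232.161:
  0.0.0.0/0 (default, matches everything) -> R26
  126.0.0.0/8 (126.0.0.0 - 126.255.255.255) -> R12
  126.128.0.0/9 (126.128.0.0 - 126.255.255.255) -> R27
  126.144.0.0/12 (126.144.0.0 - 126.159.255.255) -> R17
  126.156.0.0/14 (126.156.0.0 - 126.159.255.255) -> R6
  126.159.128.0/17 (126.159.128.0 - 126.159.255.255) -> R25
More-specific entries that do NOT match:
  126.159.232.168/30 (126.159.232.168 - 126.159.232.171) does not contain 126.159.232.161
  126.159.232.168/29 (126.159.232.168 - 126.159.232.175) does not contain 126.159.232.161
  126.31.232.160/29 (126.31.232.160 - 126.31.232.167) does not contain 126.159.232.161
  126.159.232.224/27 (126.159.232.224 - 126.159.232.255) does not contain 126.159.232.161
  126.159.233.128/26 (126.159.233.128 - 126.159.233.191) does not contain 126.159.232.161
Longest matching prefix is /17 -> next hop R25.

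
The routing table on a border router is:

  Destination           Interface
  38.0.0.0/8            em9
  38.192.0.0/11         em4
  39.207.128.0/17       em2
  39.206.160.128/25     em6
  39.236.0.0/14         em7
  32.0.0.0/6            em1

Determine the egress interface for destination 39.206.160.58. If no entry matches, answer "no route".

no route

No entry's prefix contains 39.206.160.58; there is no default route.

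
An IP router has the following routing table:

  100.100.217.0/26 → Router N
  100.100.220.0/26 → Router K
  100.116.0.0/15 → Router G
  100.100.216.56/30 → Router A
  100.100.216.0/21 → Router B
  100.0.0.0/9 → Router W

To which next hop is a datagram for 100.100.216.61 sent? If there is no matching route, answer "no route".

Routes whose prefix contains 100.100.216.61:
  100.0.0.0/9 (100.0.0.0 - 100.127.255.255) -> Router W
  100.100.216.0/21 (100.100.216.0 - 100.100.223.255) -> Router B
More-specific entries that do NOT match:
  100.100.216.56/30 (100.100.216.56 - 100.100.216.59) does not contain 100.100.216.61
  100.100.217.0/26 (100.100.217.0 - 100.100.217.63) does not contain 100.100.216.61
  100.100.220.0/26 (100.100.220.0 - 100.100.220.63) does not contain 100.100.216.61
Longest matching prefix is /21 -> next hop Router B.

Router B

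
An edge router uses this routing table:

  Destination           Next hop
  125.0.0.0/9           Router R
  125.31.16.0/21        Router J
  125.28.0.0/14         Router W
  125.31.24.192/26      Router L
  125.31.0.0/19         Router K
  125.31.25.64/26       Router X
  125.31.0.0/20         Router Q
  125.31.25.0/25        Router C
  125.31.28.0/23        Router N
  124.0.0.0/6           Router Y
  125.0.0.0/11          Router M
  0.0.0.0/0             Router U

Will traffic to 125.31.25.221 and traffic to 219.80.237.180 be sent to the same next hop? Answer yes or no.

no

125.31.25.221: longest match 125.31.0.0/19 -> Router K
219.80.237.180: longest match 0.0.0.0/0 -> Router U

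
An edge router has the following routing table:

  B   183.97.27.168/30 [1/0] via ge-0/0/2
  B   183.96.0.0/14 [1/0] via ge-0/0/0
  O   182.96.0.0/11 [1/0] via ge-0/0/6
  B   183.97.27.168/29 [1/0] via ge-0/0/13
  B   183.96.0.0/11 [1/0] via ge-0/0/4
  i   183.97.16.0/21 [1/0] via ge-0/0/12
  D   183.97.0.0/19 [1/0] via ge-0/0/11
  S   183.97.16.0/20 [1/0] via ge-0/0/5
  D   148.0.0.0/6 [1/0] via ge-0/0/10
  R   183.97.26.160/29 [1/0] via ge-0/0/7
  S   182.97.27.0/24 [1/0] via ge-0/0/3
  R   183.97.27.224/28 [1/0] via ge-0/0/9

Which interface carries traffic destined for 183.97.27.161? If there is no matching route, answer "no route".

Routes whose prefix contains 183.97.27.161:
  183.96.0.0/11 (183.96.0.0 - 183.127.255.255) -> ge-0/0/4
  183.96.0.0/14 (183.96.0.0 - 183.99.255.255) -> ge-0/0/0
  183.97.0.0/19 (183.97.0.0 - 183.97.31.255) -> ge-0/0/11
  183.97.16.0/20 (183.97.16.0 - 183.97.31.255) -> ge-0/0/5
More-specific entries that do NOT match:
  183.97.27.168/30 (183.97.27.168 - 183.97.27.171) does not contain 183.97.27.161
  183.97.27.168/29 (183.97.27.168 - 183.97.27.175) does not contain 183.97.27.161
  183.97.26.160/29 (183.97.26.160 - 183.97.26.167) does not contain 183.97.27.161
  183.97.27.224/28 (183.97.27.224 - 183.97.27.239) does not contain 183.97.27.161
  182.97.27.0/24 (182.97.27.0 - 182.97.27.255) does not contain 183.97.27.161
  183.97.16.0/21 (183.97.16.0 - 183.97.23.255) does not contain 183.97.27.161
Longest matching prefix is /20 -> interface ge-0/0/5.

ge-0/0/5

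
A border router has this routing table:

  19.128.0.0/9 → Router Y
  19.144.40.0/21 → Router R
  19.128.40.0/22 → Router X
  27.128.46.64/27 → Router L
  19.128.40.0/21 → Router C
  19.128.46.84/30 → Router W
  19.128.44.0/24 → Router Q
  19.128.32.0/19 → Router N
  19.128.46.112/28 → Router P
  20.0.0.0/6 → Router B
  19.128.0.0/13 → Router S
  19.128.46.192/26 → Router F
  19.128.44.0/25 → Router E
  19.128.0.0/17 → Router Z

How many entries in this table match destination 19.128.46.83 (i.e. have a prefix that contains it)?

Prefixes containing 19.128.46.83:
  19.128.0.0/9 (19.128.0.0 - 19.255.255.255)
  19.128.0.0/13 (19.128.0.0 - 19.135.255.255)
  19.128.0.0/17 (19.128.0.0 - 19.128.127.255)
  19.128.32.0/19 (19.128.32.0 - 19.128.63.255)
  19.128.40.0/21 (19.128.40.0 - 19.128.47.255)
Total matching entries: 5.

5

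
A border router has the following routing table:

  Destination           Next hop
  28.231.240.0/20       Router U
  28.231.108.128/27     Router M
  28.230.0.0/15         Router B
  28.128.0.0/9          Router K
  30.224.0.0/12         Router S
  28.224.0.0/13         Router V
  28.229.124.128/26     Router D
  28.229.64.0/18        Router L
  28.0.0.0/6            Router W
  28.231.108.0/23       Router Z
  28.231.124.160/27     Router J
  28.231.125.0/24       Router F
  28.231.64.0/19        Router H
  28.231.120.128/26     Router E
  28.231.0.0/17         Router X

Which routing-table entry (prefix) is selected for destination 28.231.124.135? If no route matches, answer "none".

Entries matching 28.231.124.135:
  28.0.0.0/6 (28.0.0.0 - 31.255.255.255)
  28.128.0.0/9 (28.128.0.0 - 28.255.255.255)
  28.224.0.0/13 (28.224.0.0 - 28.231.255.255)
  28.230.0.0/15 (28.230.0.0 - 28.231.255.255)
  28.231.0.0/17 (28.231.0.0 - 28.231.127.255)
Most specific is 28.231.0.0/17.

28.231.0.0/17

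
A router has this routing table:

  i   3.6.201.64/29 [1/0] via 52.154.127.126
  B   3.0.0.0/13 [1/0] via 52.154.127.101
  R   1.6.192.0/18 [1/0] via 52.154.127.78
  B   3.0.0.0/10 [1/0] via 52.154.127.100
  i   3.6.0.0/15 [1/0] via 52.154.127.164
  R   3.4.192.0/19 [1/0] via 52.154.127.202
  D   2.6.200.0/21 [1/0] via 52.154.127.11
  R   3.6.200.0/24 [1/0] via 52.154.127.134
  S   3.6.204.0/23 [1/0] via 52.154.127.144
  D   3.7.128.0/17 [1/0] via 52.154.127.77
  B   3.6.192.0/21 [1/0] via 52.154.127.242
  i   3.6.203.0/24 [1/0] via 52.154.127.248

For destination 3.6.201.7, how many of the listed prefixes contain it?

Prefixes containing 3.6.201.7:
  3.0.0.0/10 (3.0.0.0 - 3.63.255.255)
  3.0.0.0/13 (3.0.0.0 - 3.7.255.255)
  3.6.0.0/15 (3.6.0.0 - 3.7.255.255)
Total matching entries: 3.

3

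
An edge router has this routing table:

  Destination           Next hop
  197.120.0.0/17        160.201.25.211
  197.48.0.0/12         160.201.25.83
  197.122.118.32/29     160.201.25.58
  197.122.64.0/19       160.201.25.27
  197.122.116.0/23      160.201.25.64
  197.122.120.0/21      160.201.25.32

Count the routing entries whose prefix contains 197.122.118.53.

0

No listed prefix contains 197.122.118.53.
Total matching entries: 0.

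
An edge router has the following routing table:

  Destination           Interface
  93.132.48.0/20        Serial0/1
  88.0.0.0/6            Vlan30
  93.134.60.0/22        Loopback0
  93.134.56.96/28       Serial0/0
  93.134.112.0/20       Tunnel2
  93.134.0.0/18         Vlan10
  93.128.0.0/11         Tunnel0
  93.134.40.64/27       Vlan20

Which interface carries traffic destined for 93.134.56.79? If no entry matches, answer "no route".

Vlan10

Routes whose prefix contains 93.134.56.79:
  93.128.0.0/11 (93.128.0.0 - 93.159.255.255) -> Tunnel0
  93.134.0.0/18 (93.134.0.0 - 93.134.63.255) -> Vlan10
More-specific entries that do NOT match:
  93.134.56.96/28 (93.134.56.96 - 93.134.56.111) does not contain 93.134.56.79
  93.134.40.64/27 (93.134.40.64 - 93.134.40.95) does not contain 93.134.56.79
  93.134.60.0/22 (93.134.60.0 - 93.134.63.255) does not contain 93.134.56.79
  93.132.48.0/20 (93.132.48.0 - 93.132.63.255) does not contain 93.134.56.79
  93.134.112.0/20 (93.134.112.0 - 93.134.127.255) does not contain 93.134.56.79
Longest matching prefix is /18 -> interface Vlan10.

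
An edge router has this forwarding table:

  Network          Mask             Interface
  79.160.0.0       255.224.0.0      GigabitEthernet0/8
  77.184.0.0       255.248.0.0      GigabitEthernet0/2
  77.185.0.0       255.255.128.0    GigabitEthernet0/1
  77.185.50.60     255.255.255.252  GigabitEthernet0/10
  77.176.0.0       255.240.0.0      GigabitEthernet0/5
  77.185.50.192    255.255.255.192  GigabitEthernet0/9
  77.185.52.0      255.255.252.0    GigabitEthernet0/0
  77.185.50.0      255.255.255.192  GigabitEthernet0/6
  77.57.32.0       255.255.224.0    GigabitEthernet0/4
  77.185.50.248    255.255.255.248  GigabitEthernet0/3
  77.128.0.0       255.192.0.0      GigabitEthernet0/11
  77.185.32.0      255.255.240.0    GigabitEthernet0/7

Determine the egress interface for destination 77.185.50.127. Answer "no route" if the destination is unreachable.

GigabitEthernet0/1

Routes whose prefix contains 77.185.50.127:
  77.128.0.0/10 (77.128.0.0 - 77.191.255.255) -> GigabitEthernet0/11
  77.176.0.0/12 (77.176.0.0 - 77.191.255.255) -> GigabitEthernet0/5
  77.184.0.0/13 (77.184.0.0 - 77.191.255.255) -> GigabitEthernet0/2
  77.185.0.0/17 (77.185.0.0 - 77.185.127.255) -> GigabitEthernet0/1
More-specific entries that do NOT match:
  77.185.50.60/30 (77.185.50.60 - 77.185.50.63) does not contain 77.185.50.127
  77.185.50.248/29 (77.185.50.248 - 77.185.50.255) does not contain 77.185.50.127
  77.185.50.192/26 (77.185.50.192 - 77.185.50.255) does not contain 77.185.50.127
  77.185.50.0/26 (77.185.50.0 - 77.185.50.63) does not contain 77.185.50.127
  77.185.52.0/22 (77.185.52.0 - 77.185.55.255) does not contain 77.185.50.127
  77.185.32.0/20 (77.185.32.0 - 77.185.47.255) does not contain 77.185.50.127
  77.57.32.0/19 (77.57.32.0 - 77.57.63.255) does not contain 77.185.50.127
Longest matching prefix is /17 -> interface GigabitEthernet0/1.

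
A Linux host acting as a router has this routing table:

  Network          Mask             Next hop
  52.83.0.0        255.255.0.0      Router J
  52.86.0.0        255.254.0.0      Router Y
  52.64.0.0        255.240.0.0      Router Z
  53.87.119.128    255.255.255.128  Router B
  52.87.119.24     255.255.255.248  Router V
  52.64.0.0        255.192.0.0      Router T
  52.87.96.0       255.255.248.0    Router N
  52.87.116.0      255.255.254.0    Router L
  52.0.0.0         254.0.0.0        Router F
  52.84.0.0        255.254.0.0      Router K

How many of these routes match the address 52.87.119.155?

Prefixes containing 52.87.119.155:
  52.0.0.0/7 (52.0.0.0 - 53.255.255.255)
  52.64.0.0/10 (52.64.0.0 - 52.127.255.255)
  52.86.0.0/15 (52.86.0.0 - 52.87.255.255)
Total matching entries: 3.

3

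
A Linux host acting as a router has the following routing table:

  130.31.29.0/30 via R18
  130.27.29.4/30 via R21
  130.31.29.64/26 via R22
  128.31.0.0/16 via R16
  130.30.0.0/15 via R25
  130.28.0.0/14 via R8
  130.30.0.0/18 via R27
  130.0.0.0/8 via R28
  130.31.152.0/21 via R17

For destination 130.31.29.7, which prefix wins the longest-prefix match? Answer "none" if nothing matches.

130.30.0.0/15

Entries matching 130.31.29.7:
  130.0.0.0/8 (130.0.0.0 - 130.255.255.255)
  130.28.0.0/14 (130.28.0.0 - 130.31.255.255)
  130.30.0.0/15 (130.30.0.0 - 130.31.255.255)
Most specific is 130.30.0.0/15.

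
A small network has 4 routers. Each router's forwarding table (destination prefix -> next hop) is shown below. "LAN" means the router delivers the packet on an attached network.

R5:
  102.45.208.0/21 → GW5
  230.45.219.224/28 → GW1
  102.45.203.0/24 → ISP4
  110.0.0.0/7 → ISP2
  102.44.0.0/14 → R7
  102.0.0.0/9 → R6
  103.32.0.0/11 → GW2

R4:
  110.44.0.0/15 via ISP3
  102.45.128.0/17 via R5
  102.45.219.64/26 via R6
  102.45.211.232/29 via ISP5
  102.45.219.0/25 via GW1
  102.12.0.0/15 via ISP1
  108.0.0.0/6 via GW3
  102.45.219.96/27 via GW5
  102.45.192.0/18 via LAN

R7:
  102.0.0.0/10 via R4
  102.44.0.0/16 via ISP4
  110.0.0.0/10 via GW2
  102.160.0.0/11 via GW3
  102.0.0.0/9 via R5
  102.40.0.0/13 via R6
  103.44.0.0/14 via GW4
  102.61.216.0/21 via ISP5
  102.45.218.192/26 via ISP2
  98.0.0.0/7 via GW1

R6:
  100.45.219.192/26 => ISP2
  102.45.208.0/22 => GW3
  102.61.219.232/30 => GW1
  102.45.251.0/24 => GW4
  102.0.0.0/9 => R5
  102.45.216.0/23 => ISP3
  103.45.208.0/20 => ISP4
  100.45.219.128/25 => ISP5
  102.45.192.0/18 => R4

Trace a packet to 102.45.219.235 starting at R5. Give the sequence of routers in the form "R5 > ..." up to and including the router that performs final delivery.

R5 > R7 > R6 > R4

At R5: longest match for 102.45.219.235 is 102.44.0.0/14 -> R7
At R7: longest match for 102.45.219.235 is 102.40.0.0/13 -> R6
At R6: longest match for 102.45.219.235 is 102.45.192.0/18 -> R4
At R4: longest match for 102.45.219.235 is 102.45.192.0/18 -> LAN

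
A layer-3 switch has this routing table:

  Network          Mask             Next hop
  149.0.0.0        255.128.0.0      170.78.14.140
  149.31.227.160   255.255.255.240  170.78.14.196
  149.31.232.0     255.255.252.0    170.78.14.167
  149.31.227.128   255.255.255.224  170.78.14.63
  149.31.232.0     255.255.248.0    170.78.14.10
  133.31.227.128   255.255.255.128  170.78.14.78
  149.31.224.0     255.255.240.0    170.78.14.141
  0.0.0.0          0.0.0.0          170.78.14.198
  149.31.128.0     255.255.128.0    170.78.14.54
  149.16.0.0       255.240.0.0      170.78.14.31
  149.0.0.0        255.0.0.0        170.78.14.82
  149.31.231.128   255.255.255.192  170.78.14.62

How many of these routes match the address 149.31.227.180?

6

Prefixes containing 149.31.227.180:
  0.0.0.0/0 (default, matches everything)
  149.0.0.0/8 (149.0.0.0 - 149.255.255.255)
  149.0.0.0/9 (149.0.0.0 - 149.127.255.255)
  149.16.0.0/12 (149.16.0.0 - 149.31.255.255)
  149.31.128.0/17 (149.31.128.0 - 149.31.255.255)
  149.31.224.0/20 (149.31.224.0 - 149.31.239.255)
Total matching entries: 6.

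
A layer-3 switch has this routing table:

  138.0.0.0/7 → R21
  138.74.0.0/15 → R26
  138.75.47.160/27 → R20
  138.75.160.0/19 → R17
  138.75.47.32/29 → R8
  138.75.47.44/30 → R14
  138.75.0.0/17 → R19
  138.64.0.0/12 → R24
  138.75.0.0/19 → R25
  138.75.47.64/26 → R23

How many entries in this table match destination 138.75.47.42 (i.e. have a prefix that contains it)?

4

Prefixes containing 138.75.47.42:
  138.0.0.0/7 (138.0.0.0 - 139.255.255.255)
  138.64.0.0/12 (138.64.0.0 - 138.79.255.255)
  138.74.0.0/15 (138.74.0.0 - 138.75.255.255)
  138.75.0.0/17 (138.75.0.0 - 138.75.127.255)
Total matching entries: 4.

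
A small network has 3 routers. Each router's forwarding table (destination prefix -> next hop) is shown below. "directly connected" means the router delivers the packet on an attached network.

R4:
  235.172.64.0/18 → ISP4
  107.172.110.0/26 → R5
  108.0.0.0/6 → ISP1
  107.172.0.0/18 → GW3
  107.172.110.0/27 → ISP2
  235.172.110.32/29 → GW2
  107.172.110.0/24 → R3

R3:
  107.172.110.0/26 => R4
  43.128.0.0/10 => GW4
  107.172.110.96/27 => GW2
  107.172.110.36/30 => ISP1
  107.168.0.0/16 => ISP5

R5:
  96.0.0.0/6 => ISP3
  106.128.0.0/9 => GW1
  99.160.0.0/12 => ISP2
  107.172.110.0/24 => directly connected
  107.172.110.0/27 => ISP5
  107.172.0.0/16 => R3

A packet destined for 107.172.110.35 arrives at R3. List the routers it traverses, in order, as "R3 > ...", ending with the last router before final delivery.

At R3: longest match for 107.172.110.35 is 107.172.110.0/26 -> R4
At R4: longest match for 107.172.110.35 is 107.172.110.0/26 -> R5
At R5: longest match for 107.172.110.35 is 107.172.110.0/24 -> directly connected

R3 > R4 > R5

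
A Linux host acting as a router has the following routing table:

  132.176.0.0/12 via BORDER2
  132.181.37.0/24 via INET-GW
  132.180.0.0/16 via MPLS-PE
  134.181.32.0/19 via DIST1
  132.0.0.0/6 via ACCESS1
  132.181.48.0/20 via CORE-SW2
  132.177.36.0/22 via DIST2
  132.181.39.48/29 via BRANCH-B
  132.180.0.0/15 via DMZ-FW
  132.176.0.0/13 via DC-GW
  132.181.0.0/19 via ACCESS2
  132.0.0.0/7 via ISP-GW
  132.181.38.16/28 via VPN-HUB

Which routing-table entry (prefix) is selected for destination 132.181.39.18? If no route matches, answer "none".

132.180.0.0/15

Entries matching 132.181.39.18:
  132.0.0.0/6 (132.0.0.0 - 135.255.255.255)
  132.0.0.0/7 (132.0.0.0 - 133.255.255.255)
  132.176.0.0/12 (132.176.0.0 - 132.191.255.255)
  132.176.0.0/13 (132.176.0.0 - 132.183.255.255)
  132.180.0.0/15 (132.180.0.0 - 132.181.255.255)
Most specific is 132.180.0.0/15.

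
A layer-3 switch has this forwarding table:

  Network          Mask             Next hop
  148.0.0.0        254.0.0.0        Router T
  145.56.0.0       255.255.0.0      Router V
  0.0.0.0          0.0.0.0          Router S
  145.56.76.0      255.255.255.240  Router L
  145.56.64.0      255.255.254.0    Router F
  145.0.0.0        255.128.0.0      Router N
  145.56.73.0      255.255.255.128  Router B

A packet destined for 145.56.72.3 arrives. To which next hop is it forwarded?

Routes whose prefix contains 145.56.72.3:
  0.0.0.0/0 (default, matches everything) -> Router S
  145.0.0.0/9 (145.0.0.0 - 145.127.255.255) -> Router N
  145.56.0.0/16 (145.56.0.0 - 145.56.255.255) -> Router V
More-specific entries that do NOT match:
  145.56.76.0/28 (145.56.76.0 - 145.56.76.15) does not contain 145.56.72.3
  145.56.73.0/25 (145.56.73.0 - 145.56.73.127) does not contain 145.56.72.3
  145.56.64.0/23 (145.56.64.0 - 145.56.65.255) does not contain 145.56.72.3
Longest matching prefix is /16 -> next hop Router V.

Router V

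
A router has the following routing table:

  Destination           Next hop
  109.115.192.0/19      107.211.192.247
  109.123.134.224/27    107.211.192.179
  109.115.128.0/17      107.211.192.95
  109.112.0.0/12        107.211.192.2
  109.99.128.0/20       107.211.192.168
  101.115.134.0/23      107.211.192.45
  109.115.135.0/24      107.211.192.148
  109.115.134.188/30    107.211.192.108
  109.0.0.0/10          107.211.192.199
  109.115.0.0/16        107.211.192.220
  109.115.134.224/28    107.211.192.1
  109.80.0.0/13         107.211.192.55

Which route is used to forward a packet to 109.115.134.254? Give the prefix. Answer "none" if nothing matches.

Entries matching 109.115.134.254:
  109.112.0.0/12 (109.112.0.0 - 109.127.255.255)
  109.115.0.0/16 (109.115.0.0 - 109.115.255.255)
  109.115.128.0/17 (109.115.128.0 - 109.115.255.255)
Most specific is 109.115.128.0/17.

109.115.128.0/17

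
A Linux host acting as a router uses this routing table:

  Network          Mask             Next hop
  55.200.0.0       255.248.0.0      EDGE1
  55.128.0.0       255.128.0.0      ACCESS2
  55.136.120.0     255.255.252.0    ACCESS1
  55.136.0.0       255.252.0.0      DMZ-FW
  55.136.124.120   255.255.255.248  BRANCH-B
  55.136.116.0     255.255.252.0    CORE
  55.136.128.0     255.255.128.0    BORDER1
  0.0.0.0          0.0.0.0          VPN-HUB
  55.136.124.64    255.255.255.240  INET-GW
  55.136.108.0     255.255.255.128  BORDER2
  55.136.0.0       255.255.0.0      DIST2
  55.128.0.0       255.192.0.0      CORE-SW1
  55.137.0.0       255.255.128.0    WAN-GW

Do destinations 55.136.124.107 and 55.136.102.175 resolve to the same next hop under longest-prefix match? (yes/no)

yes

55.136.124.107: longest match 55.136.0.0/16 -> DIST2
55.136.102.175: longest match 55.136.0.0/16 -> DIST2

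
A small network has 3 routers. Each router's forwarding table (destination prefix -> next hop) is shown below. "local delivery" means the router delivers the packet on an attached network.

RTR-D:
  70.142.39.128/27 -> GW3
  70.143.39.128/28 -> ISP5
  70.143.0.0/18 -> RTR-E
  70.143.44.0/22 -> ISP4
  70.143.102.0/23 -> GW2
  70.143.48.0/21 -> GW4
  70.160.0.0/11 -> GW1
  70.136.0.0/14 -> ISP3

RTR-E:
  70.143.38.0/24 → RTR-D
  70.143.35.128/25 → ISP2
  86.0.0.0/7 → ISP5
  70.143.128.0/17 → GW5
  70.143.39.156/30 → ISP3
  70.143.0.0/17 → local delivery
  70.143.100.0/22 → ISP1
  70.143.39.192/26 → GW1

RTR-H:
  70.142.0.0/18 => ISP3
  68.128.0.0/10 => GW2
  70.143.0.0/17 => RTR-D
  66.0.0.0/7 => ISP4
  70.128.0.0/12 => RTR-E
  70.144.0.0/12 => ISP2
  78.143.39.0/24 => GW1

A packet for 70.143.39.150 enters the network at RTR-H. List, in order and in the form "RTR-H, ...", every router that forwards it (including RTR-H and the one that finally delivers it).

RTR-H, RTR-D, RTR-E

At RTR-H: longest match for 70.143.39.150 is 70.143.0.0/17 -> RTR-D
At RTR-D: longest match for 70.143.39.150 is 70.143.0.0/18 -> RTR-E
At RTR-E: longest match for 70.143.39.150 is 70.143.0.0/17 -> local delivery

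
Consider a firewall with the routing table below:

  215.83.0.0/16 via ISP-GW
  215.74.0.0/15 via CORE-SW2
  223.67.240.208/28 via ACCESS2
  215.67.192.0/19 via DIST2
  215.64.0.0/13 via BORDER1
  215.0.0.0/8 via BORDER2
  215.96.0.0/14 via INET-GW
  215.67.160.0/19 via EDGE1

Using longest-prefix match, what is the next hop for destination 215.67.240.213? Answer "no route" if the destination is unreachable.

BORDER1

Routes whose prefix contains 215.67.240.213:
  215.0.0.0/8 (215.0.0.0 - 215.255.255.255) -> BORDER2
  215.64.0.0/13 (215.64.0.0 - 215.71.255.255) -> BORDER1
More-specific entries that do NOT match:
  223.67.240.208/28 (223.67.240.208 - 223.67.240.223) does not contain 215.67.240.213
  215.67.192.0/19 (215.67.192.0 - 215.67.223.255) does not contain 215.67.240.213
  215.67.160.0/19 (215.67.160.0 - 215.67.191.255) does not contain 215.67.240.213
  215.83.0.0/16 (215.83.0.0 - 215.83.255.255) does not contain 215.67.240.213
  215.74.0.0/15 (215.74.0.0 - 215.75.255.255) does not contain 215.67.240.213
  215.96.0.0/14 (215.96.0.0 - 215.99.255.255) does not contain 215.67.240.213
Longest matching prefix is /13 -> next hop BORDER1.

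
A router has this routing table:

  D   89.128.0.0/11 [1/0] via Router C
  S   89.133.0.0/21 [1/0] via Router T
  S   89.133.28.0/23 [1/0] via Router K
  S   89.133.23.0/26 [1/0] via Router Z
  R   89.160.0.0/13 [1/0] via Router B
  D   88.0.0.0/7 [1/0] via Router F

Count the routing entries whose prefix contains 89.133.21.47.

2

Prefixes containing 89.133.21.47:
  88.0.0.0/7 (88.0.0.0 - 89.255.255.255)
  89.128.0.0/11 (89.128.0.0 - 89.159.255.255)
Total matching entries: 2.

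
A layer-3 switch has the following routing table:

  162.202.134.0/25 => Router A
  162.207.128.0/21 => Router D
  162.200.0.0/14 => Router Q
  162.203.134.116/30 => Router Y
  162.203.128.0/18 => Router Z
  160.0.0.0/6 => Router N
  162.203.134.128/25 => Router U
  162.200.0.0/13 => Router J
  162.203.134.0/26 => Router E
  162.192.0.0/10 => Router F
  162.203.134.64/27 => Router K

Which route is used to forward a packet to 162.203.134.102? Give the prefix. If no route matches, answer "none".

Entries matching 162.203.134.102:
  160.0.0.0/6 (160.0.0.0 - 163.255.255.255)
  162.192.0.0/10 (162.192.0.0 - 162.255.255.255)
  162.200.0.0/13 (162.200.0.0 - 162.207.255.255)
  162.200.0.0/14 (162.200.0.0 - 162.203.255.255)
  162.203.128.0/18 (162.203.128.0 - 162.203.191.255)
Most specific is 162.203.128.0/18.

162.203.128.0/18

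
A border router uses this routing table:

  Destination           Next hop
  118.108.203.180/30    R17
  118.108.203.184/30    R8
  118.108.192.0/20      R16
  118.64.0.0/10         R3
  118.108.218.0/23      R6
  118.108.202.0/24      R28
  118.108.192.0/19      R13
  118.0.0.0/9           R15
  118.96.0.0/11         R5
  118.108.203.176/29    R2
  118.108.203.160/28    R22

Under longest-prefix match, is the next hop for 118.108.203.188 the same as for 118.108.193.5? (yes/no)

yes

118.108.203.188: longest match 118.108.192.0/20 -> R16
118.108.193.5: longest match 118.108.192.0/20 -> R16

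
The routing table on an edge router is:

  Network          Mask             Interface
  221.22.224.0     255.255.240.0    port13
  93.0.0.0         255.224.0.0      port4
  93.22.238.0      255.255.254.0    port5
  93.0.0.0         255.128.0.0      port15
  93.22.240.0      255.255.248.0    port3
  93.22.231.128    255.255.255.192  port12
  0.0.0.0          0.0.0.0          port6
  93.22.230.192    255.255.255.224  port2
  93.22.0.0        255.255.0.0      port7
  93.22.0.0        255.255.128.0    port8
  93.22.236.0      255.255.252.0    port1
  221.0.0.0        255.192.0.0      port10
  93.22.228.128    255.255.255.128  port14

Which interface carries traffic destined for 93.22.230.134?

Routes whose prefix contains 93.22.230.134:
  0.0.0.0/0 (default, matches everything) -> port6
  93.0.0.0/9 (93.0.0.0 - 93.127.255.255) -> port15
  93.0.0.0/11 (93.0.0.0 - 93.31.255.255) -> port4
  93.22.0.0/16 (93.22.0.0 - 93.22.255.255) -> port7
More-specific entries that do NOT match:
  93.22.230.192/27 (93.22.230.192 - 93.22.230.223) does not contain 93.22.230.134
  93.22.231.128/26 (93.22.231.128 - 93.22.231.191) does not contain 93.22.230.134
  93.22.228.128/25 (93.22.228.128 - 93.22.228.255) does not contain 93.22.230.134
  93.22.238.0/23 (93.22.238.0 - 93.22.239.255) does not contain 93.22.230.134
  93.22.236.0/22 (93.22.236.0 - 93.22.239.255) does not contain 93.22.230.134
  93.22.240.0/21 (93.22.240.0 - 93.22.247.255) does not contain 93.22.230.134
  221.22.224.0/20 (221.22.224.0 - 221.22.239.255) does not contain 93.22.230.134
  93.22.0.0/17 (93.22.0.0 - 93.22.127.255) does not contain 93.22.230.134
Longest matching prefix is /16 -> interface port7.

port7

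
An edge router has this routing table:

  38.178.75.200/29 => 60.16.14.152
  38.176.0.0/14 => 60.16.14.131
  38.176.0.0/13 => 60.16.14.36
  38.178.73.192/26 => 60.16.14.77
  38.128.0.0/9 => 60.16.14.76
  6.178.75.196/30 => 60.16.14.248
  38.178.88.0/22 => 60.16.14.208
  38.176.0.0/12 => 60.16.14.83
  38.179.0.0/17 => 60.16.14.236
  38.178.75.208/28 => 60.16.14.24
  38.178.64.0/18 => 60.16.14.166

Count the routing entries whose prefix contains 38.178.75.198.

5

Prefixes containing 38.178.75.198:
  38.128.0.0/9 (38.128.0.0 - 38.255.255.255)
  38.176.0.0/12 (38.176.0.0 - 38.191.255.255)
  38.176.0.0/13 (38.176.0.0 - 38.183.255.255)
  38.176.0.0/14 (38.176.0.0 - 38.179.255.255)
  38.178.64.0/18 (38.178.64.0 - 38.178.127.255)
Total matching entries: 5.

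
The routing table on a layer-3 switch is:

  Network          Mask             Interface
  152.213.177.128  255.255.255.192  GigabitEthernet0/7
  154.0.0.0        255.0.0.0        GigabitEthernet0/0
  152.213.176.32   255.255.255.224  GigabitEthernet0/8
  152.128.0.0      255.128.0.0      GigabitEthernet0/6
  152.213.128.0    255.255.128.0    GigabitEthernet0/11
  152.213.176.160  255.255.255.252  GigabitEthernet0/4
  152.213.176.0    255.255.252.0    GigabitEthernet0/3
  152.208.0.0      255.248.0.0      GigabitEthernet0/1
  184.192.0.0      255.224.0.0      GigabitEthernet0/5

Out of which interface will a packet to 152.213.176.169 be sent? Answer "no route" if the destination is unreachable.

Routes whose prefix contains 152.213.176.169:
  152.128.0.0/9 (152.128.0.0 - 152.255.255.255) -> GigabitEthernet0/6
  152.208.0.0/13 (152.208.0.0 - 152.215.255.255) -> GigabitEthernet0/1
  152.213.128.0/17 (152.213.128.0 - 152.213.255.255) -> GigabitEthernet0/11
  152.213.176.0/22 (152.213.176.0 - 152.213.179.255) -> GigabitEthernet0/3
More-specific entries that do NOT match:
  152.213.176.160/30 (152.213.176.160 - 152.213.176.163) does not contain 152.213.176.169
  152.213.176.32/27 (152.213.176.32 - 152.213.176.63) does not contain 152.213.176.169
  152.213.177.128/26 (152.213.177.128 - 152.213.177.191) does not contain 152.213.176.169
Longest matching prefix is /22 -> interface GigabitEthernet0/3.

GigabitEthernet0/3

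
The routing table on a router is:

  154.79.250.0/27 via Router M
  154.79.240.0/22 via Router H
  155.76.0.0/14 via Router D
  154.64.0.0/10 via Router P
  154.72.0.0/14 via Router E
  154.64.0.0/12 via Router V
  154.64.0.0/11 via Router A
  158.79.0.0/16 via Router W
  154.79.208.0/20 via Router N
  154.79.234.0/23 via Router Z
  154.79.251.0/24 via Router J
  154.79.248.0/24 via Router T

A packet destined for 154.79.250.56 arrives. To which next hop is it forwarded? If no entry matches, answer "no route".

Router V

Routes whose prefix contains 154.79.250.56:
  154.64.0.0/10 (154.64.0.0 - 154.127.255.255) -> Router P
  154.64.0.0/11 (154.64.0.0 - 154.95.255.255) -> Router A
  154.64.0.0/12 (154.64.0.0 - 154.79.255.255) -> Router V
More-specific entries that do NOT match:
  154.79.250.0/27 (154.79.250.0 - 154.79.250.31) does not contain 154.79.250.56
  154.79.251.0/24 (154.79.251.0 - 154.79.251.255) does not contain 154.79.250.56
  154.79.248.0/24 (154.79.248.0 - 154.79.248.255) does not contain 154.79.250.56
  154.79.234.0/23 (154.79.234.0 - 154.79.235.255) does not contain 154.79.250.56
  154.79.240.0/22 (154.79.240.0 - 154.79.243.255) does not contain 154.79.250.56
  154.79.208.0/20 (154.79.208.0 - 154.79.223.255) does not contain 154.79.250.56
  158.79.0.0/16 (158.79.0.0 - 158.79.255.255) does not contain 154.79.250.56
  155.76.0.0/14 (155.76.0.0 - 155.79.255.255) does not contain 154.79.250.56
  154.72.0.0/14 (154.72.0.0 - 154.75.255.255) does not contain 154.79.250.56
Longest matching prefix is /12 -> next hop Router V.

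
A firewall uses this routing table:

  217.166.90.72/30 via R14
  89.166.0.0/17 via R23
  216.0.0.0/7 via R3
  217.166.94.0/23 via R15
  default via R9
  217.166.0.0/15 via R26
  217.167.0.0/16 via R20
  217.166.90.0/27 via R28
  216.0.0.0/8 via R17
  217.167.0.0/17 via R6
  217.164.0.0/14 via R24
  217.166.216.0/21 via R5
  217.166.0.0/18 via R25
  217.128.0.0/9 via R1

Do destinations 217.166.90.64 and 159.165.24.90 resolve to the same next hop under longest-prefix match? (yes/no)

217.166.90.64: longest match 217.166.0.0/15 -> R26
159.165.24.90: longest match 0.0.0.0/0 -> R9

no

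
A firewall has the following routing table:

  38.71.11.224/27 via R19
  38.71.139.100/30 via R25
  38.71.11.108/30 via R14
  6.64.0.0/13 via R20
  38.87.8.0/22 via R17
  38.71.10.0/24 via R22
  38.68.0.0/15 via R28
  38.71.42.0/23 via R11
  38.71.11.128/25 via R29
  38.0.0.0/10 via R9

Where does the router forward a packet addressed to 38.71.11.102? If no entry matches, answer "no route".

no route

No entry's prefix contains 38.71.11.102; there is no default route.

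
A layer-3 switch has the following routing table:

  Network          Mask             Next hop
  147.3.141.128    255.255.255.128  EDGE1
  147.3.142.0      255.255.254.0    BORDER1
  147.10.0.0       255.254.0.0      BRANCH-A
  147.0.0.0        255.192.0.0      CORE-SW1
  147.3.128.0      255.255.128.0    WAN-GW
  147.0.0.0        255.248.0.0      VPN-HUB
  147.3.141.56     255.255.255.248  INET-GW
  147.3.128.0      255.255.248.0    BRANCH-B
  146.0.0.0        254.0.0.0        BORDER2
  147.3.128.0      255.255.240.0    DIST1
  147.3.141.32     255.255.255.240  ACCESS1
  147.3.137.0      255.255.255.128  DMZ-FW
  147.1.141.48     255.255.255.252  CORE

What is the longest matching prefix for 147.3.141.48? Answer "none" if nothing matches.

147.3.128.0/20

Entries matching 147.3.141.48:
  146.0.0.0/7 (146.0.0.0 - 147.255.255.255)
  147.0.0.0/10 (147.0.0.0 - 147.63.255.255)
  147.0.0.0/13 (147.0.0.0 - 147.7.255.255)
  147.3.128.0/17 (147.3.128.0 - 147.3.255.255)
  147.3.128.0/20 (147.3.128.0 - 147.3.143.255)
Most specific is 147.3.128.0/20.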